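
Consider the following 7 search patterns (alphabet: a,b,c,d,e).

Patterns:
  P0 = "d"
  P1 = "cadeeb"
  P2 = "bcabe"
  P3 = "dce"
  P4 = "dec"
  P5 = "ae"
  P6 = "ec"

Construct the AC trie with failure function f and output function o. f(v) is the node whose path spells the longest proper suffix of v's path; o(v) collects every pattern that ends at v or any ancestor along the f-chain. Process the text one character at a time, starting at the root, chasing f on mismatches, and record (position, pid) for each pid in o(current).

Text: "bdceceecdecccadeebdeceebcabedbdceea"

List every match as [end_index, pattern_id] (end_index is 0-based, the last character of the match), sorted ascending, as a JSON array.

Construct AC machine:
Trie nodes:
  0='ε' goto a→17 b→8 c→2 d→1 e→19
  1='d' goto c→13 e→15  [P0 ends]
  2='c' goto a→3
  3='ca' goto d→4
  4='cad' goto e→5
  5='cade' goto e→6
  6='cadee' goto b→7
  7='cadeeb' goto ·  [P1 ends]
  8='b' goto c→9
  9='bc' goto a→10
  10='bca' goto b→11
  11='bcab' goto e→12
  12='bcabe' goto ·  [P2 ends]
  13='dc' goto e→14
  14='dce' goto ·  [P3 ends]
  15='de' goto c→16
  16='dec' goto ·  [P4 ends]
  17='a' goto e→18
  18='ae' goto ·  [P5 ends]
  19='e' goto c→20
  20='ec' goto ·  [P6 ends]

Failure links (BFS by depth):
  fail(1) 'd': from fail(0)=0 chase 'd': 0 ⇒ 0;  out={0}∪out(0)={0}
  fail(2) 'c': from fail(0)=0 chase 'c': 0 ⇒ 0;  out=∅∪out(0)=∅
  fail(8) 'b': from fail(0)=0 chase 'b': 0 ⇒ 0;  out=∅∪out(0)=∅
  fail(17) 'a': from fail(0)=0 chase 'a': 0 ⇒ 0;  out=∅∪out(0)=∅
  fail(19) 'e': from fail(0)=0 chase 'e': 0 ⇒ 0;  out=∅∪out(0)=∅
  fail(3) 'ca': from fail(2)=0 chase 'a': 0 ⇒ 17;  out=∅∪out(17)=∅
  fail(9) 'bc': from fail(8)=0 chase 'c': 0 ⇒ 2;  out=∅∪out(2)=∅
  fail(13) 'dc': from fail(1)=0 chase 'c': 0 ⇒ 2;  out=∅∪out(2)=∅
  fail(15) 'de': from fail(1)=0 chase 'e': 0 ⇒ 19;  out=∅∪out(19)=∅
  fail(18) 'ae': from fail(17)=0 chase 'e': 0 ⇒ 19;  out={5}∪out(19)={5}
  fail(20) 'ec': from fail(19)=0 chase 'c': 0 ⇒ 2;  out={6}∪out(2)={6}
  fail(4) 'cad': from fail(3)=17 chase 'd': 17→0 ⇒ 1;  out=∅∪out(1)={0}
  fail(10) 'bca': from fail(9)=2 chase 'a': 2 ⇒ 3;  out=∅∪out(3)=∅
  fail(14) 'dce': from fail(13)=2 chase 'e': 2→0 ⇒ 19;  out={3}∪out(19)={3}
  fail(16) 'dec': from fail(15)=19 chase 'c': 19 ⇒ 20;  out={4}∪out(20)={4,6}
  fail(5) 'cade': from fail(4)=1 chase 'e': 1 ⇒ 15;  out=∅∪out(15)=∅
  fail(11) 'bcab': from fail(10)=3 chase 'b': 3→17→0 ⇒ 8;  out=∅∪out(8)=∅
  fail(6) 'cadee': from fail(5)=15 chase 'e': 15→19→0 ⇒ 19;  out=∅∪out(19)=∅
  fail(12) 'bcabe': from fail(11)=8 chase 'e': 8→0 ⇒ 19;  out={2}∪out(19)={2}
  fail(7) 'cadeeb': from fail(6)=19 chase 'b': 19→0 ⇒ 8;  out={1}∪out(8)={1}

Run:
i=0 'b': node 0→8
i=1 'd': node 8→1 (via fail)  emit P0@[1:1]
i=2 'c': node 1→13
i=3 'e': node 13→14  emit P3@[1:3]
i=4 'c': node 14→20 (via fail)  emit P6@[3:4]
i=5 'e': node 20→19 (via fail)
i=6 'e': node 19→19 (via fail)
i=7 'c': node 19→20  emit P6@[6:7]
i=8 'd': node 20→1 (via fail)  emit P0@[8:8]
i=9 'e': node 1→15
i=10 'c': node 15→16  emit P4@[8:10],P6@[9:10]
i=11 'c': node 16→2 (via fail)
i=12 'c': node 2→2 (via fail)
i=13 'a': node 2→3
i=14 'd': node 3→4  emit P0@[14:14]
i=15 'e': node 4→5
i=16 'e': node 5→6
i=17 'b': node 6→7  emit P1@[12:17]
i=18 'd': node 7→1 (via fail)  emit P0@[18:18]
i=19 'e': node 1→15
i=20 'c': node 15→16  emit P4@[18:20],P6@[19:20]
i=21 'e': node 16→19 (via fail)
i=22 'e': node 19→19 (via fail)
i=23 'b': node 19→8 (via fail)
i=24 'c': node 8→9
i=25 'a': node 9→10
i=26 'b': node 10→11
i=27 'e': node 11→12  emit P2@[23:27]
i=28 'd': node 12→1 (via fail)  emit P0@[28:28]
i=29 'b': node 1→8 (via fail)
i=30 'd': node 8→1 (via fail)  emit P0@[30:30]
i=31 'c': node 1→13
i=32 'e': node 13→14  emit P3@[30:32]
i=33 'e': node 14→19 (via fail)
i=34 'a': node 19→17 (via fail)

Matches: [[1,0],[3,3],[4,6],[7,6],[8,0],[10,4],[10,6],[14,0],[17,1],[18,0],[20,4],[20,6],[27,2],[28,0],[30,0],[32,3]]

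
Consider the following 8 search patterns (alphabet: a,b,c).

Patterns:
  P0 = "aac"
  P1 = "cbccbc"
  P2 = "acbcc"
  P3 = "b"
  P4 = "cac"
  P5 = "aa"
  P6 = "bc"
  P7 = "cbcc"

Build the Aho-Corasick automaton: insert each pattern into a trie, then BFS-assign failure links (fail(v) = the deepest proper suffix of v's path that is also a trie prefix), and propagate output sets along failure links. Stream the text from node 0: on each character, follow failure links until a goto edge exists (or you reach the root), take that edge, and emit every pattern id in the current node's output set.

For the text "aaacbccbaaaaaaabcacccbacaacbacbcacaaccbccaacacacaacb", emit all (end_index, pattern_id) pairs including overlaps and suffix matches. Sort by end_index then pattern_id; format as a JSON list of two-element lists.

Build:
Trie (insert patterns):
  n0 'ε': a→1 b→14 c→4
  n1 'a': a→2 c→10
  n2 'aa': c→3  [P5 ends]
  n3 'aac': ·  [P0 ends]
  n4 'c': a→15 b→5
  n5 'cb': c→6
  n6 'cbc': c→7
  n7 'cbcc': b→8  [P7 ends]
  n8 'cbccb': c→9
  n9 'cbccbc': ·  [P1 ends]
  n10 'ac': b→11
  n11 'acb': c→12
  n12 'acbc': c→13
  n13 'acbcc': ·  [P2 ends]
  n14 'b': c→17  [P3 ends]
  n15 'ca': c→16
  n16 'cac': ·  [P4 ends]
  n17 'bc': ·  [P6 ends]

Failure links (BFS by depth):
  n1('a'): parent n0 fail=0; on 'a' 0 → fail=0;  out ∅∪∅=∅
  n4('c'): parent n0 fail=0; on 'c' 0 → fail=0;  out ∅∪∅=∅
  n14('b'): parent n0 fail=0; on 'b' 0 → fail=0;  out {3}∪∅={3}
  n2('aa'): parent n1 fail=0; on 'a' 0 → fail=1;  out {5}∪∅={5}
  n5('cb'): parent n4 fail=0; on 'b' 0 → fail=14;  out ∅∪{3}={3}
  n10('ac'): parent n1 fail=0; on 'c' 0 → fail=4;  out ∅∪∅=∅
  n15('ca'): parent n4 fail=0; on 'a' 0 → fail=1;  out ∅∪∅=∅
  n17('bc'): parent n14 fail=0; on 'c' 0 → fail=4;  out {6}∪∅={6}
  n3('aac'): parent n2 fail=1; on 'c' 1 → fail=10;  out {0}∪∅={0}
  n6('cbc'): parent n5 fail=14; on 'c' 14 → fail=17;  out ∅∪{6}={6}
  n11('acb'): parent n10 fail=4; on 'b' 4 → fail=5;  out ∅∪{3}={3}
  n16('cac'): parent n15 fail=1; on 'c' 1 → fail=10;  out {4}∪∅={4}
  n7('cbcc'): parent n6 fail=17; on 'c' 17→4→0 → fail=4;  out {7}∪∅={7}
  n12('acbc'): parent n11 fail=5; on 'c' 5 → fail=6;  out ∅∪{6}={6}
  n8('cbccb'): parent n7 fail=4; on 'b' 4 → fail=5;  out ∅∪{3}={3}
  n13('acbcc'): parent n12 fail=6; on 'c' 6 → fail=7;  out {2}∪{7}={2,7}
  n9('cbccbc'): parent n8 fail=5; on 'c' 5 → fail=6;  out {1}∪{6}={1,6}

Run:
[0] read 'a'  n0⇒n1
[1] read 'a'  n1⇒n2  ** P5@[0:1]
[2] read 'a'  n2⇒n2 (via fail)  ** P5@[1:2]
[3] read 'c'  n2⇒n3  ** P0@[1:3]
[4] read 'b'  n3⇒n11 (via fail)  ** P3@[4:4]
[5] read 'c'  n11⇒n12  ** P6@[4:5]
[6] read 'c'  n12⇒n13  ** P2@[2:6],P7@[3:6]
[7] read 'b'  n13⇒n8 (via fail)  ** P3@[7:7]
[8] read 'a'  n8⇒n1 (via fail)
[9] read 'a'  n1⇒n2  ** P5@[8:9]
[10] read 'a'  n2⇒n2 (via fail)  ** P5@[9:10]
[11] read 'a'  n2⇒n2 (via fail)  ** P5@[10:11]
[12] read 'a'  n2⇒n2 (via fail)  ** P5@[11:12]
[13] read 'a'  n2⇒n2 (via fail)  ** P5@[12:13]
[14] read 'a'  n2⇒n2 (via fail)  ** P5@[13:14]
[15] read 'b'  n2⇒n14 (via fail)  ** P3@[15:15]
[16] read 'c'  n14⇒n17  ** P6@[15:16]
[17] read 'a'  n17⇒n15 (via fail)
[18] read 'c'  n15⇒n16  ** P4@[16:18]
[19] read 'c'  n16⇒n4 (via fail)
[20] read 'c'  n4⇒n4 (via fail)
[21] read 'b'  n4⇒n5  ** P3@[21:21]
[22] read 'a'  n5⇒n1 (via fail)
[23] read 'c'  n1⇒n10
[24] read 'a'  n10⇒n15 (via fail)
[25] read 'a'  n15⇒n2 (via fail)  ** P5@[24:25]
[26] read 'c'  n2⇒n3  ** P0@[24:26]
[27] read 'b'  n3⇒n11 (via fail)  ** P3@[27:27]
[28] read 'a'  n11⇒n1 (via fail)
[29] read 'c'  n1⇒n10
[30] read 'b'  n10⇒n11  ** P3@[30:30]
[31] read 'c'  n11⇒n12  ** P6@[30:31]
[32] read 'a'  n12⇒n15 (via fail)
[33] read 'c'  n15⇒n16  ** P4@[31:33]
[34] read 'a'  n16⇒n15 (via fail)
[35] read 'a'  n15⇒n2 (via fail)  ** P5@[34:35]
[36] read 'c'  n2⇒n3  ** P0@[34:36]
[37] read 'c'  n3⇒n4 (via fail)
[38] read 'b'  n4⇒n5  ** P3@[38:38]
[39] read 'c'  n5⇒n6  ** P6@[38:39]
[40] read 'c'  n6⇒n7  ** P7@[37:40]
[41] read 'a'  n7⇒n15 (via fail)
[42] read 'a'  n15⇒n2 (via fail)  ** P5@[41:42]
[43] read 'c'  n2⇒n3  ** P0@[41:43]
[44] read 'a'  n3⇒n15 (via fail)
[45] read 'c'  n15⇒n16  ** P4@[43:45]
[46] read 'a'  n16⇒n15 (via fail)
[47] read 'c'  n15⇒n16  ** P4@[45:47]
[48] read 'a'  n16⇒n15 (via fail)
[49] read 'a'  n15⇒n2 (via fail)  ** P5@[48:49]
[50] read 'c'  n2⇒n3  ** P0@[48:50]
[51] read 'b'  n3⇒n11 (via fail)  ** P3@[51:51]

Matches: [[1,5],[2,5],[3,0],[4,3],[5,6],[6,2],[6,7],[7,3],[9,5],[10,5],[11,5],[12,5],[13,5],[14,5],[15,3],[16,6],[18,4],[21,3],[25,5],[26,0],[27,3],[30,3],[31,6],[33,4],[35,5],[36,0],[38,3],[39,6],[40,7],[42,5],[43,0],[45,4],[47,4],[49,5],[50,0],[51,3]]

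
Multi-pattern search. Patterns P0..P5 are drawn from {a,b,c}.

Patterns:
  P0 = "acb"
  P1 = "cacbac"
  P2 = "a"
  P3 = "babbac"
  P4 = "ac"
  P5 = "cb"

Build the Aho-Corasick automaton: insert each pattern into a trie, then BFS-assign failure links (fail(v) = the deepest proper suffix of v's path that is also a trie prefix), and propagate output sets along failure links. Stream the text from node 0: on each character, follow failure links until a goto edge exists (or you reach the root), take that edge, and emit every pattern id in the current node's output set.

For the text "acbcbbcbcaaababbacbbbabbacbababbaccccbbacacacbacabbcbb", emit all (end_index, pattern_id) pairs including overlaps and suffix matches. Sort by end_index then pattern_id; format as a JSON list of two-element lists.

Construct AC machine:
Trie (insert patterns):
  0='ε' goto a→1 b→10 c→4
  1='a' goto c→2  [P2 ends]
  2='ac' goto b→3  [P4 ends]
  3='acb' goto ·  [P0 ends]
  4='c' goto a→5 b→16
  5='ca' goto c→6
  6='cac' goto b→7
  7='cacb' goto a→8
  8='cacba' goto c→9
  9='cacbac' goto ·  [P1 ends]
  10='b' goto a→11
  11='ba' goto b→12
  12='bab' goto b→13
  13='babb' goto a→14
  14='babba' goto c→15
  15='babbac' goto ·  [P3 ends]
  16='cb' goto ·  [P5 ends]

Failure links (BFS by depth):
  n1('a'): parent n0 fail=0; on 'a' 0 → fail=0;  out {2}∪∅={2}
  n4('c'): parent n0 fail=0; on 'c' 0 → fail=0;  out ∅∪∅=∅
  n10('b'): parent n0 fail=0; on 'b' 0 → fail=0;  out ∅∪∅=∅
  n2('ac'): parent n1 fail=0; on 'c' 0 → fail=4;  out {4}∪∅={4}
  n5('ca'): parent n4 fail=0; on 'a' 0 → fail=1;  out ∅∪{2}={2}
  n11('ba'): parent n10 fail=0; on 'a' 0 → fail=1;  out ∅∪{2}={2}
  n16('cb'): parent n4 fail=0; on 'b' 0 → fail=10;  out {5}∪∅={5}
  n3('acb'): parent n2 fail=4; on 'b' 4 → fail=16;  out {0}∪{5}={0,5}
  n6('cac'): parent n5 fail=1; on 'c' 1 → fail=2;  out ∅∪{4}={4}
  n12('bab'): parent n11 fail=1; on 'b' 1→0 → fail=10;  out ∅∪∅=∅
  n7('cacb'): parent n6 fail=2; on 'b' 2 → fail=3;  out ∅∪{0,5}={0,5}
  n13('babb'): parent n12 fail=10; on 'b' 10→0 → fail=10;  out ∅∪∅=∅
  n8('cacba'): parent n7 fail=3; on 'a' 3→16→10 → fail=11;  out ∅∪{2}={2}
  n14('babba'): parent n13 fail=10; on 'a' 10 → fail=11;  out ∅∪{2}={2}
  n9('cacbac'): parent n8 fail=11; on 'c' 11→1 → fail=2;  out {1}∪{4}={1,4}
  n15('babbac'): parent n14 fail=11; on 'c' 11→1 → fail=2;  out {3}∪{4}={3,4}

Scan:
pos 0 'a': at 1  → match P2@[0:0]
pos 1 'c': at 2  → match P4@[0:1]
pos 2 'b': at 3  → match P0@[0:2],P5@[1:2]
pos 3 'c': at 4 (via fail)
pos 4 'b': at 16  → match P5@[3:4]
pos 5 'b': at 10 (via fail)
pos 6 'c': at 4 (via fail)
pos 7 'b': at 16  → match P5@[6:7]
pos 8 'c': at 4 (via fail)
pos 9 'a': at 5  → match P2@[9:9]
pos 10 'a': at 1 (via fail)  → match P2@[10:10]
pos 11 'a': at 1 (via fail)  → match P2@[11:11]
pos 12 'b': at 10 (via fail)
pos 13 'a': at 11  → match P2@[13:13]
pos 14 'b': at 12
pos 15 'b': at 13
pos 16 'a': at 14  → match P2@[16:16]
pos 17 'c': at 15  → match P3@[12:17],P4@[16:17]
pos 18 'b': at 3 (via fail)  → match P0@[16:18],P5@[17:18]
pos 19 'b': at 10 (via fail)
pos 20 'b': at 10 (via fail)
pos 21 'a': at 11  → match P2@[21:21]
pos 22 'b': at 12
pos 23 'b': at 13
pos 24 'a': at 14  → match P2@[24:24]
pos 25 'c': at 15  → match P3@[20:25],P4@[24:25]
pos 26 'b': at 3 (via fail)  → match P0@[24:26],P5@[25:26]
pos 27 'a': at 11 (via fail)  → match P2@[27:27]
pos 28 'b': at 12
pos 29 'a': at 11 (via fail)  → match P2@[29:29]
pos 30 'b': at 12
pos 31 'b': at 13
pos 32 'a': at 14  → match P2@[32:32]
pos 33 'c': at 15  → match P3@[28:33],P4@[32:33]
pos 34 'c': at 4 (via fail)
pos 35 'c': at 4 (via fail)
pos 36 'c': at 4 (via fail)
pos 37 'b': at 16  → match P5@[36:37]
pos 38 'b': at 10 (via fail)
pos 39 'a': at 11  → match P2@[39:39]
pos 40 'c': at 2 (via fail)  → match P4@[39:40]
pos 41 'a': at 5 (via fail)  → match P2@[41:41]
pos 42 'c': at 6  → match P4@[41:42]
pos 43 'a': at 5 (via fail)  → match P2@[43:43]
pos 44 'c': at 6  → match P4@[43:44]
pos 45 'b': at 7  → match P0@[43:45],P5@[44:45]
pos 46 'a': at 8  → match P2@[46:46]
pos 47 'c': at 9  → match P1@[42:47],P4@[46:47]
pos 48 'a': at 5 (via fail)  → match P2@[48:48]
pos 49 'b': at 10 (via fail)
pos 50 'b': at 10 (via fail)
pos 51 'c': at 4 (via fail)
pos 52 'b': at 16  → match P5@[51:52]
pos 53 'b': at 10 (via fail)

All matches (sorted): [[0,2],[1,4],[2,0],[2,5],[4,5],[7,5],[9,2],[10,2],[11,2],[13,2],[16,2],[17,3],[17,4],[18,0],[18,5],[21,2],[24,2],[25,3],[25,4],[26,0],[26,5],[27,2],[29,2],[32,2],[33,3],[33,4],[37,5],[39,2],[40,4],[41,2],[42,4],[43,2],[44,4],[45,0],[45,5],[46,2],[47,1],[47,4],[48,2],[52,5]]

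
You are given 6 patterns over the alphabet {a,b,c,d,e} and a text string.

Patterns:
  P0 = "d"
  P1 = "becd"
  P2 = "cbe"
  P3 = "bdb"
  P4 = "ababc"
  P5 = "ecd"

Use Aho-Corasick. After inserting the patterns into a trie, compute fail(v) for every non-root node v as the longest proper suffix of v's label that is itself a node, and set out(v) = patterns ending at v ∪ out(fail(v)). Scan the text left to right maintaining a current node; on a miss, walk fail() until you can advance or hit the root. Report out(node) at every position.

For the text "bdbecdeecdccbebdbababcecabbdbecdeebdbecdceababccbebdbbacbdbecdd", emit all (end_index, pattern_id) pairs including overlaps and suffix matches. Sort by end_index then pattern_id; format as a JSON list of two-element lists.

Construct AC machine:
Trie (insert patterns):
  n0 'ε': a→11 b→2 c→6 d→1 e→16
  n1 'd': ·  ←P0
  n2 'b': d→9 e→3
  n3 'be': c→4
  n4 'bec': d→5
  n5 'becd': ·  ←P1
  n6 'c': b→7
  n7 'cb': e→8
  n8 'cbe': ·  ←P2
  n9 'bd': b→10
  n10 'bdb': ·  ←P3
  n11 'a': b→12
  n12 'ab': a→13
  n13 'aba': b→14
  n14 'abab': c→15
  n15 'ababc': ·  ←P4
  n16 'e': c→17
  n17 'ec': d→18
  n18 'ecd': ·  ←P5

Failure links (BFS by depth):
  n1('d'): parent n0 fail=0; on 'd' 0 → fail=0;  out {0}∪∅={0}
  n2('b'): parent n0 fail=0; on 'b' 0 → fail=0;  out ∅∪∅=∅
  n6('c'): parent n0 fail=0; on 'c' 0 → fail=0;  out ∅∪∅=∅
  n11('a'): parent n0 fail=0; on 'a' 0 → fail=0;  out ∅∪∅=∅
  n16('e'): parent n0 fail=0; on 'e' 0 → fail=0;  out ∅∪∅=∅
  n3('be'): parent n2 fail=0; on 'e' 0 → fail=16;  out ∅∪∅=∅
  n7('cb'): parent n6 fail=0; on 'b' 0 → fail=2;  out ∅∪∅=∅
  n9('bd'): parent n2 fail=0; on 'd' 0 → fail=1;  out ∅∪{0}={0}
  n12('ab'): parent n11 fail=0; on 'b' 0 → fail=2;  out ∅∪∅=∅
  n17('ec'): parent n16 fail=0; on 'c' 0 → fail=6;  out ∅∪∅=∅
  n4('bec'): parent n3 fail=16; on 'c' 16 → fail=17;  out ∅∪∅=∅
  n8('cbe'): parent n7 fail=2; on 'e' 2 → fail=3;  out {2}∪∅={2}
  n10('bdb'): parent n9 fail=1; on 'b' 1→0 → fail=2;  out {3}∪∅={3}
  n13('aba'): parent n12 fail=2; on 'a' 2→0 → fail=11;  out ∅∪∅=∅
  n18('ecd'): parent n17 fail=6; on 'd' 6→0 → fail=1;  out {5}∪{0}={0,5}
  n5('becd'): parent n4 fail=17; on 'd' 17 → fail=18;  out {1}∪{0,5}={0,1,5}
  n14('abab'): parent n13 fail=11; on 'b' 11 → fail=12;  out ∅∪∅=∅
  n15('ababc'): parent n14 fail=12; on 'c' 12→2→0 → fail=6;  out {4}∪∅={4}

Scan:
[0] read 'b'  n0⇒n2
[1] read 'd'  n2⇒n9  emit P0@[1:1]
[2] read 'b'  n9⇒n10  emit P3@[0:2]
[3] read 'e'  n10⇒n3 ·f
[4] read 'c'  n3⇒n4
[5] read 'd'  n4⇒n5  emit P0@[5:5],P1@[2:5],P5@[3:5]
[6] read 'e'  n5⇒n16 ·f
[7] read 'e'  n16⇒n16 ·f
[8] read 'c'  n16⇒n17
[9] read 'd'  n17⇒n18  emit P0@[9:9],P5@[7:9]
[10] read 'c'  n18⇒n6 ·f
[11] read 'c'  n6⇒n6 ·f
[12] read 'b'  n6⇒n7
[13] read 'e'  n7⇒n8  emit P2@[11:13]
[14] read 'b'  n8⇒n2 ·f
[15] read 'd'  n2⇒n9  emit P0@[15:15]
[16] read 'b'  n9⇒n10  emit P3@[14:16]
[17] read 'a'  n10⇒n11 ·f
[18] read 'b'  n11⇒n12
[19] read 'a'  n12⇒n13
[20] read 'b'  n13⇒n14
[21] read 'c'  n14⇒n15  emit P4@[17:21]
[22] read 'e'  n15⇒n16 ·f
[23] read 'c'  n16⇒n17
[24] read 'a'  n17⇒n11 ·f
[25] read 'b'  n11⇒n12
[26] read 'b'  n12⇒n2 ·f
[27] read 'd'  n2⇒n9  emit P0@[27:27]
[28] read 'b'  n9⇒n10  emit P3@[26:28]
[29] read 'e'  n10⇒n3 ·f
[30] read 'c'  n3⇒n4
[31] read 'd'  n4⇒n5  emit P0@[31:31],P1@[28:31],P5@[29:31]
[32] read 'e'  n5⇒n16 ·f
[33] read 'e'  n16⇒n16 ·f
[34] read 'b'  n16⇒n2 ·f
[35] read 'd'  n2⇒n9  emit P0@[35:35]
[36] read 'b'  n9⇒n10  emit P3@[34:36]
[37] read 'e'  n10⇒n3 ·f
[38] read 'c'  n3⇒n4
[39] read 'd'  n4⇒n5  emit P0@[39:39],P1@[36:39],P5@[37:39]
[40] read 'c'  n5⇒n6 ·f
[41] read 'e'  n6⇒n16 ·f
[42] read 'a'  n16⇒n11 ·f
[43] read 'b'  n11⇒n12
[44] read 'a'  n12⇒n13
[45] read 'b'  n13⇒n14
[46] read 'c'  n14⇒n15  emit P4@[42:46]
[47] read 'c'  n15⇒n6 ·f
[48] read 'b'  n6⇒n7
[49] read 'e'  n7⇒n8  emit P2@[47:49]
[50] read 'b'  n8⇒n2 ·f
[51] read 'd'  n2⇒n9  emit P0@[51:51]
[52] read 'b'  n9⇒n10  emit P3@[50:52]
[53] read 'b'  n10⇒n2 ·f
[54] read 'a'  n2⇒n11 ·f
[55] read 'c'  n11⇒n6 ·f
[56] read 'b'  n6⇒n7
[57] read 'd'  n7⇒n9 ·f  emit P0@[57:57]
[58] read 'b'  n9⇒n10  emit P3@[56:58]
[59] read 'e'  n10⇒n3 ·f
[60] read 'c'  n3⇒n4
[61] read 'd'  n4⇒n5  emit P0@[61:61],P1@[58:61],P5@[59:61]
[62] read 'd'  n5⇒n1 ·f  emit P0@[62:62]

Matches: [[1,0],[2,3],[5,0],[5,1],[5,5],[9,0],[9,5],[13,2],[15,0],[16,3],[21,4],[27,0],[28,3],[31,0],[31,1],[31,5],[35,0],[36,3],[39,0],[39,1],[39,5],[46,4],[49,2],[51,0],[52,3],[57,0],[58,3],[61,0],[61,1],[61,5],[62,0]]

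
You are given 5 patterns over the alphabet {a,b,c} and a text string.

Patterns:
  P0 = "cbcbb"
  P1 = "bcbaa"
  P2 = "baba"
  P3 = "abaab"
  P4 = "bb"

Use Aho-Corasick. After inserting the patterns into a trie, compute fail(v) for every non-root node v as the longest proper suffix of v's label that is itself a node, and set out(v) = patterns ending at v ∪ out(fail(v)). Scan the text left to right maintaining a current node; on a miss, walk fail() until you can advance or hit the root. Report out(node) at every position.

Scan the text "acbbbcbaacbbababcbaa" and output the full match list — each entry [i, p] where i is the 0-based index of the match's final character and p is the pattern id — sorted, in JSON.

Construct AC machine:
Trie nodes:
  n0 'ε': a→14 b→6 c→1
  n1 'c': b→2
  n2 'cb': c→3
  n3 'cbc': b→4
  n4 'cbcb': b→5
  n5 'cbcbb': ·  ←P0
  n6 'b': a→11 b→19 c→7
  n7 'bc': b→8
  n8 'bcb': a→9
  n9 'bcba': a→10
  n10 'bcbaa': ·  ←P1
  n11 'ba': b→12
  n12 'bab': a→13
  n13 'baba': ·  ←P2
  n14 'a': b→15
  n15 'ab': a→16
  n16 'aba': a→17
  n17 'abaa': b→18
  n18 'abaab': ·  ←P3
  n19 'bb': ·  ←P4

BFS fail/out derivation:
  n1('c'): parent n0 fail=0; on 'c' 0 → fail=0;  out ∅∪∅=∅
  n6('b'): parent n0 fail=0; on 'b' 0 → fail=0;  out ∅∪∅=∅
  n14('a'): parent n0 fail=0; on 'a' 0 → fail=0;  out ∅∪∅=∅
  n2('cb'): parent n1 fail=0; on 'b' 0 → fail=6;  out ∅∪∅=∅
  n7('bc'): parent n6 fail=0; on 'c' 0 → fail=1;  out ∅∪∅=∅
  n11('ba'): parent n6 fail=0; on 'a' 0 → fail=14;  out ∅∪∅=∅
  n15('ab'): parent n14 fail=0; on 'b' 0 → fail=6;  out ∅∪∅=∅
  n19('bb'): parent n6 fail=0; on 'b' 0 → fail=6;  out {4}∪∅={4}
  n3('cbc'): parent n2 fail=6; on 'c' 6 → fail=7;  out ∅∪∅=∅
  n8('bcb'): parent n7 fail=1; on 'b' 1 → fail=2;  out ∅∪∅=∅
  n12('bab'): parent n11 fail=14; on 'b' 14 → fail=15;  out ∅∪∅=∅
  n16('aba'): parent n15 fail=6; on 'a' 6 → fail=11;  out ∅∪∅=∅
  n4('cbcb'): parent n3 fail=7; on 'b' 7 → fail=8;  out ∅∪∅=∅
  n9('bcba'): parent n8 fail=2; on 'a' 2→6 → fail=11;  out ∅∪∅=∅
  n13('baba'): parent n12 fail=15; on 'a' 15 → fail=16;  out {2}∪∅={2}
  n17('abaa'): parent n16 fail=11; on 'a' 11→14→0 → fail=14;  out ∅∪∅=∅
  n5('cbcbb'): parent n4 fail=8; on 'b' 8→2→6 → fail=19;  out {0}∪{4}={0,4}
  n10('bcbaa'): parent n9 fail=11; on 'a' 11→14→0 → fail=14;  out {1}∪∅={1}
  n18('abaab'): parent n17 fail=14; on 'b' 14 → fail=15;  out {3}∪∅={3}

Run:
[0] read 'a'  n0⇒n14
[1] read 'c'  n14⇒n1 (fail-walked)
[2] read 'b'  n1⇒n2
[3] read 'b'  n2⇒n19 (fail-walked)  emit P4@[2:3]
[4] read 'b'  n19⇒n19 (fail-walked)  emit P4@[3:4]
[5] read 'c'  n19⇒n7 (fail-walked)
[6] read 'b'  n7⇒n8
[7] read 'a'  n8⇒n9
[8] read 'a'  n9⇒n10  emit P1@[4:8]
[9] read 'c'  n10⇒n1 (fail-walked)
[10] read 'b'  n1⇒n2
[11] read 'b'  n2⇒n19 (fail-walked)  emit P4@[10:11]
[12] read 'a'  n19⇒n11 (fail-walked)
[13] read 'b'  n11⇒n12
[14] read 'a'  n12⇒n13  emit P2@[11:14]
[15] read 'b'  n13⇒n12 (fail-walked)
[16] read 'c'  n12⇒n7 (fail-walked)
[17] read 'b'  n7⇒n8
[18] read 'a'  n8⇒n9
[19] read 'a'  n9⇒n10  emit P1@[15:19]

Matches: [[3,4],[4,4],[8,1],[11,4],[14,2],[19,1]]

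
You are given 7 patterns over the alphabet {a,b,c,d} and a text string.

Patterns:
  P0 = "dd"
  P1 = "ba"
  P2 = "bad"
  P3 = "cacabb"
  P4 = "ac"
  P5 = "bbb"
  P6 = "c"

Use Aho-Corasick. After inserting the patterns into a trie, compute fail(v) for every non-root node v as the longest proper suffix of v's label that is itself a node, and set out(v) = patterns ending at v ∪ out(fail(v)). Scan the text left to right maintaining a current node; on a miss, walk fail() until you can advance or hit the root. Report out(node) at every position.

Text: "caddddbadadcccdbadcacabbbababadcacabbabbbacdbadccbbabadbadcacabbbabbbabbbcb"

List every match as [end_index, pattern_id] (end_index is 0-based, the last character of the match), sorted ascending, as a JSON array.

Build automaton:
Trie nodes:
  n0 'ε': a→12 b→3 c→6 d→1
  n1 'd': d→2
  n2 'dd': ·  [P0 ends]
  n3 'b': a→4 b→14
  n4 'ba': d→5  [P1 ends]
  n5 'bad': ·  [P2 ends]
  n6 'c': a→7  [P6 ends]
  n7 'ca': c→8
  n8 'cac': a→9
  n9 'caca': b→10
  n10 'cacab': b→11
  n11 'cacabb': ·  [P3 ends]
  n12 'a': c→13
  n13 'ac': ·  [P4 ends]
  n14 'bb': b→15
  n15 'bbb': ·  [P5 ends]

BFS fail/out derivation:
  n1('d'): parent n0 fail=0; on 'd' 0 → fail=0;  out ∅∪∅=∅
  n3('b'): parent n0 fail=0; on 'b' 0 → fail=0;  out ∅∪∅=∅
  n6('c'): parent n0 fail=0; on 'c' 0 → fail=0;  out {6}∪∅={6}
  n12('a'): parent n0 fail=0; on 'a' 0 → fail=0;  out ∅∪∅=∅
  n2('dd'): parent n1 fail=0; on 'd' 0 → fail=1;  out {0}∪∅={0}
  n4('ba'): parent n3 fail=0; on 'a' 0 → fail=12;  out {1}∪∅={1}
  n7('ca'): parent n6 fail=0; on 'a' 0 → fail=12;  out ∅∪∅=∅
  n13('ac'): parent n12 fail=0; on 'c' 0 → fail=6;  out {4}∪{6}={4,6}
  n14('bb'): parent n3 fail=0; on 'b' 0 → fail=3;  out ∅∪∅=∅
  n5('bad'): parent n4 fail=12; on 'd' 12→0 → fail=1;  out {2}∪∅={2}
  n8('cac'): parent n7 fail=12; on 'c' 12 → fail=13;  out ∅∪{4,6}={4,6}
  n15('bbb'): parent n14 fail=3; on 'b' 3 → fail=14;  out {5}∪∅={5}
  n9('caca'): parent n8 fail=13; on 'a' 13→6 → fail=7;  out ∅∪∅=∅
  n10('cacab'): parent n9 fail=7; on 'b' 7→12→0 → fail=3;  out ∅∪∅=∅
  n11('cacabb'): parent n10 fail=3; on 'b' 3 → fail=14;  out {3}∪∅={3}

Text stream:
pos 0 'c': at 6  emit P6@[0:0]
pos 1 'a': at 7
pos 2 'd': at 1 (fail-walked)
pos 3 'd': at 2  emit P0@[2:3]
pos 4 'd': at 2 (fail-walked)  emit P0@[3:4]
pos 5 'd': at 2 (fail-walked)  emit P0@[4:5]
pos 6 'b': at 3 (fail-walked)
pos 7 'a': at 4  emit P1@[6:7]
pos 8 'd': at 5  emit P2@[6:8]
pos 9 'a': at 12 (fail-walked)
pos 10 'd': at 1 (fail-walked)
pos 11 'c': at 6 (fail-walked)  emit P6@[11:11]
pos 12 'c': at 6 (fail-walked)  emit P6@[12:12]
pos 13 'c': at 6 (fail-walked)  emit P6@[13:13]
pos 14 'd': at 1 (fail-walked)
pos 15 'b': at 3 (fail-walked)
pos 16 'a': at 4  emit P1@[15:16]
pos 17 'd': at 5  emit P2@[15:17]
pos 18 'c': at 6 (fail-walked)  emit P6@[18:18]
pos 19 'a': at 7
pos 20 'c': at 8  emit P4@[19:20],P6@[20:20]
pos 21 'a': at 9
pos 22 'b': at 10
pos 23 'b': at 11  emit P3@[18:23]
pos 24 'b': at 15 (fail-walked)  emit P5@[22:24]
pos 25 'a': at 4 (fail-walked)  emit P1@[24:25]
pos 26 'b': at 3 (fail-walked)
pos 27 'a': at 4  emit P1@[26:27]
pos 28 'b': at 3 (fail-walked)
pos 29 'a': at 4  emit P1@[28:29]
pos 30 'd': at 5  emit P2@[28:30]
pos 31 'c': at 6 (fail-walked)  emit P6@[31:31]
pos 32 'a': at 7
pos 33 'c': at 8  emit P4@[32:33],P6@[33:33]
pos 34 'a': at 9
pos 35 'b': at 10
pos 36 'b': at 11  emit P3@[31:36]
pos 37 'a': at 4 (fail-walked)  emit P1@[36:37]
pos 38 'b': at 3 (fail-walked)
pos 39 'b': at 14
pos 40 'b': at 15  emit P5@[38:40]
pos 41 'a': at 4 (fail-walked)  emit P1@[40:41]
pos 42 'c': at 13 (fail-walked)  emit P4@[41:42],P6@[42:42]
pos 43 'd': at 1 (fail-walked)
pos 44 'b': at 3 (fail-walked)
pos 45 'a': at 4  emit P1@[44:45]
pos 46 'd': at 5  emit P2@[44:46]
pos 47 'c': at 6 (fail-walked)  emit P6@[47:47]
pos 48 'c': at 6 (fail-walked)  emit P6@[48:48]
pos 49 'b': at 3 (fail-walked)
pos 50 'b': at 14
pos 51 'a': at 4 (fail-walked)  emit P1@[50:51]
pos 52 'b': at 3 (fail-walked)
pos 53 'a': at 4  emit P1@[52:53]
pos 54 'd': at 5  emit P2@[52:54]
pos 55 'b': at 3 (fail-walked)
pos 56 'a': at 4  emit P1@[55:56]
pos 57 'd': at 5  emit P2@[55:57]
pos 58 'c': at 6 (fail-walked)  emit P6@[58:58]
pos 59 'a': at 7
pos 60 'c': at 8  emit P4@[59:60],P6@[60:60]
pos 61 'a': at 9
pos 62 'b': at 10
pos 63 'b': at 11  emit P3@[58:63]
pos 64 'b': at 15 (fail-walked)  emit P5@[62:64]
pos 65 'a': at 4 (fail-walked)  emit P1@[64:65]
pos 66 'b': at 3 (fail-walked)
pos 67 'b': at 14
pos 68 'b': at 15  emit P5@[66:68]
pos 69 'a': at 4 (fail-walked)  emit P1@[68:69]
pos 70 'b': at 3 (fail-walked)
pos 71 'b': at 14
pos 72 'b': at 15  emit P5@[70:72]
pos 73 'c': at 6 (fail-walked)  emit P6@[73:73]
pos 74 'b': at 3 (fail-walked)

All matches (sorted): [[0,6],[3,0],[4,0],[5,0],[7,1],[8,2],[11,6],[12,6],[13,6],[16,1],[17,2],[18,6],[20,4],[20,6],[23,3],[24,5],[25,1],[27,1],[29,1],[30,2],[31,6],[33,4],[33,6],[36,3],[37,1],[40,5],[41,1],[42,4],[42,6],[45,1],[46,2],[47,6],[48,6],[51,1],[53,1],[54,2],[56,1],[57,2],[58,6],[60,4],[60,6],[63,3],[64,5],[65,1],[68,5],[69,1],[72,5],[73,6]]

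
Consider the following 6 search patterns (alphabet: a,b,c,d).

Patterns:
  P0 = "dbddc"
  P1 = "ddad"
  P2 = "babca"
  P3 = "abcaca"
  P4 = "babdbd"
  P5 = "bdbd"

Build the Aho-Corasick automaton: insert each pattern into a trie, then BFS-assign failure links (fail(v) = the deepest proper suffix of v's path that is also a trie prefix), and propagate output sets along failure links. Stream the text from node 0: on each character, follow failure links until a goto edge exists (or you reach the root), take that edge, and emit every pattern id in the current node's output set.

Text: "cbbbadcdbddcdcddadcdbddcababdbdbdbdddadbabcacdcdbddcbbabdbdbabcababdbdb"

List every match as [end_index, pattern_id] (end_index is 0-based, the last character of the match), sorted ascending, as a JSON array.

Build:
Trie (insert patterns):
  n0 'ε': a→14 b→9 d→1
  n1 'd': b→2 d→6
  n2 'db': d→3
  n3 'dbd': d→4
  n4 'dbdd': c→5
  n5 'dbddc': ·  [P0 ends]
  n6 'dd': a→7
  n7 'dda': d→8
  n8 'ddad': ·  [P1 ends]
  n9 'b': a→10 d→23
  n10 'ba': b→11
  n11 'bab': c→12 d→20
  n12 'babc': a→13
  n13 'babca': ·  [P2 ends]
  n14 'a': b→15
  n15 'ab': c→16
  n16 'abc': a→17
  n17 'abca': c→18
  n18 'abcac': a→19
  n19 'abcaca': ·  [P3 ends]
  n20 'babd': b→21
  n21 'babdb': d→22
  n22 'babdbd': ·  [P4 ends]
  n23 'bd': b→24
  n24 'bdb': d→25
  n25 'bdbd': ·  [P5 ends]

BFS fail/out derivation:
  fail(1) 'd': from fail(0)=0 chase 'd': 0 ⇒ 0;  out=∅∪out(0)=∅
  fail(9) 'b': from fail(0)=0 chase 'b': 0 ⇒ 0;  out=∅∪out(0)=∅
  fail(14) 'a': from fail(0)=0 chase 'a': 0 ⇒ 0;  out=∅∪out(0)=∅
  fail(2) 'db': from fail(1)=0 chase 'b': 0 ⇒ 9;  out=∅∪out(9)=∅
  fail(6) 'dd': from fail(1)=0 chase 'd': 0 ⇒ 1;  out=∅∪out(1)=∅
  fail(10) 'ba': from fail(9)=0 chase 'a': 0 ⇒ 14;  out=∅∪out(14)=∅
  fail(15) 'ab': from fail(14)=0 chase 'b': 0 ⇒ 9;  out=∅∪out(9)=∅
  fail(23) 'bd': from fail(9)=0 chase 'd': 0 ⇒ 1;  out=∅∪out(1)=∅
  fail(3) 'dbd': from fail(2)=9 chase 'd': 9 ⇒ 23;  out=∅∪out(23)=∅
  fail(7) 'dda': from fail(6)=1 chase 'a': 1→0 ⇒ 14;  out=∅∪out(14)=∅
  fail(11) 'bab': from fail(10)=14 chase 'b': 14 ⇒ 15;  out=∅∪out(15)=∅
  fail(16) 'abc': from fail(15)=9 chase 'c': 9→0 ⇒ 0;  out=∅∪out(0)=∅
  fail(24) 'bdb': from fail(23)=1 chase 'b': 1 ⇒ 2;  out=∅∪out(2)=∅
  fail(4) 'dbdd': from fail(3)=23 chase 'd': 23→1 ⇒ 6;  out=∅∪out(6)=∅
  fail(8) 'ddad': from fail(7)=14 chase 'd': 14→0 ⇒ 1;  out={1}∪out(1)={1}
  fail(12) 'babc': from fail(11)=15 chase 'c': 15 ⇒ 16;  out=∅∪out(16)=∅
  fail(17) 'abca': from fail(16)=0 chase 'a': 0 ⇒ 14;  out=∅∪out(14)=∅
  fail(20) 'babd': from fail(11)=15 chase 'd': 15→9 ⇒ 23;  out=∅∪out(23)=∅
  fail(25) 'bdbd': from fail(24)=2 chase 'd': 2 ⇒ 3;  out={5}∪out(3)={5}
  fail(5) 'dbddc': from fail(4)=6 chase 'c': 6→1→0 ⇒ 0;  out={0}∪out(0)={0}
  fail(13) 'babca': from fail(12)=16 chase 'a': 16 ⇒ 17;  out={2}∪out(17)={2}
  fail(18) 'abcac': from fail(17)=14 chase 'c': 14→0 ⇒ 0;  out=∅∪out(0)=∅
  fail(21) 'babdb': from fail(20)=23 chase 'b': 23 ⇒ 24;  out=∅∪out(24)=∅
  fail(19) 'abcaca': from fail(18)=0 chase 'a': 0 ⇒ 14;  out={3}∪out(14)={3}
  fail(22) 'babdbd': from fail(21)=24 chase 'd': 24 ⇒ 25;  out={4}∪out(25)={4,5}

Run:
pos 0 'c': at 0
pos 1 'b': at 9
pos 2 'b': at 9 (fail-walked)
pos 3 'b': at 9 (fail-walked)
pos 4 'a': at 10
pos 5 'd': at 1 (fail-walked)
pos 6 'c': at 0 (fail-walked)
pos 7 'd': at 1
pos 8 'b': at 2
pos 9 'd': at 3
pos 10 'd': at 4
pos 11 'c': at 5  ** P0@[7:11]
pos 12 'd': at 1 (fail-walked)
pos 13 'c': at 0 (fail-walked)
pos 14 'd': at 1
pos 15 'd': at 6
pos 16 'a': at 7
pos 17 'd': at 8  ** P1@[14:17]
pos 18 'c': at 0 (fail-walked)
pos 19 'd': at 1
pos 20 'b': at 2
pos 21 'd': at 3
pos 22 'd': at 4
pos 23 'c': at 5  ** P0@[19:23]
pos 24 'a': at 14 (fail-walked)
pos 25 'b': at 15
pos 26 'a': at 10 (fail-walked)
pos 27 'b': at 11
pos 28 'd': at 20
pos 29 'b': at 21
pos 30 'd': at 22  ** P4@[25:30],P5@[27:30]
pos 31 'b': at 24 (fail-walked)
pos 32 'd': at 25  ** P5@[29:32]
pos 33 'b': at 24 (fail-walked)
pos 34 'd': at 25  ** P5@[31:34]
pos 35 'd': at 4 (fail-walked)
pos 36 'd': at 6 (fail-walked)
pos 37 'a': at 7
pos 38 'd': at 8  ** P1@[35:38]
pos 39 'b': at 2 (fail-walked)
pos 40 'a': at 10 (fail-walked)
pos 41 'b': at 11
pos 42 'c': at 12
pos 43 'a': at 13  ** P2@[39:43]
pos 44 'c': at 18 (fail-walked)
pos 45 'd': at 1 (fail-walked)
pos 46 'c': at 0 (fail-walked)
pos 47 'd': at 1
pos 48 'b': at 2
pos 49 'd': at 3
pos 50 'd': at 4
pos 51 'c': at 5  ** P0@[47:51]
pos 52 'b': at 9 (fail-walked)
pos 53 'b': at 9 (fail-walked)
pos 54 'a': at 10
pos 55 'b': at 11
pos 56 'd': at 20
pos 57 'b': at 21
pos 58 'd': at 22  ** P4@[53:58],P5@[55:58]
pos 59 'b': at 24 (fail-walked)
pos 60 'a': at 10 (fail-walked)
pos 61 'b': at 11
pos 62 'c': at 12
pos 63 'a': at 13  ** P2@[59:63]
pos 64 'b': at 15 (fail-walked)
pos 65 'a': at 10 (fail-walked)
pos 66 'b': at 11
pos 67 'd': at 20
pos 68 'b': at 21
pos 69 'd': at 22  ** P4@[64:69],P5@[66:69]
pos 70 'b': at 24 (fail-walked)

Matches: [[11,0],[17,1],[23,0],[30,4],[30,5],[32,5],[34,5],[38,1],[43,2],[51,0],[58,4],[58,5],[63,2],[69,4],[69,5]]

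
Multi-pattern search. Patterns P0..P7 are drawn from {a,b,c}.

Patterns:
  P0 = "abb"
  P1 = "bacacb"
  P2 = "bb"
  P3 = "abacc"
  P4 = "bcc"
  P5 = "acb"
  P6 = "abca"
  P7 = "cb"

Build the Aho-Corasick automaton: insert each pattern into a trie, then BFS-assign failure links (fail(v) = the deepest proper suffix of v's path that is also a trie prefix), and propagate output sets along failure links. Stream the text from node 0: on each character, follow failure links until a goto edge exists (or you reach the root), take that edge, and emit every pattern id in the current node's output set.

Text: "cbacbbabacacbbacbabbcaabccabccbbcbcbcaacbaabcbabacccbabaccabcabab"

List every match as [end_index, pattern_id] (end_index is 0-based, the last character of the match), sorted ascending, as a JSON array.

Build:
Trie (insert patterns):
  0='ε' goto a→1 b→4 c→20
  1='a' goto b→2 c→16
  2='ab' goto a→11 b→3 c→18
  3='abb' goto ·  ←P0
  4='b' goto a→5 b→10 c→14
  5='ba' goto c→6
  6='bac' goto a→7
  7='baca' goto c→8
  8='bacac' goto b→9
  9='bacacb' goto ·  ←P1
  10='bb' goto ·  ←P2
  11='aba' goto c→12
  12='abac' goto c→13
  13='abacc' goto ·  ←P3
  14='bc' goto c→15
  15='bcc' goto ·  ←P4
  16='ac' goto b→17
  17='acb' goto ·  ←P5
  18='abc' goto a→19
  19='abca' goto ·  ←P6
  20='c' goto b→21
  21='cb' goto ·  ←P7

Failure links (BFS by depth):
  fail(1) 'a': from fail(0)=0 chase 'a': 0 ⇒ 0;  out=∅∪out(0)=∅
  fail(4) 'b': from fail(0)=0 chase 'b': 0 ⇒ 0;  out=∅∪out(0)=∅
  fail(20) 'c': from fail(0)=0 chase 'c': 0 ⇒ 0;  out=∅∪out(0)=∅
  fail(2) 'ab': from fail(1)=0 chase 'b': 0 ⇒ 4;  out=∅∪out(4)=∅
  fail(5) 'ba': from fail(4)=0 chase 'a': 0 ⇒ 1;  out=∅∪out(1)=∅
  fail(10) 'bb': from fail(4)=0 chase 'b': 0 ⇒ 4;  out={2}∪out(4)={2}
  fail(14) 'bc': from fail(4)=0 chase 'c': 0 ⇒ 20;  out=∅∪out(20)=∅
  fail(16) 'ac': from fail(1)=0 chase 'c': 0 ⇒ 20;  out=∅∪out(20)=∅
  fail(21) 'cb': from fail(20)=0 chase 'b': 0 ⇒ 4;  out={7}∪out(4)={7}
  fail(3) 'abb': from fail(2)=4 chase 'b': 4 ⇒ 10;  out={0}∪out(10)={0,2}
  fail(6) 'bac': from fail(5)=1 chase 'c': 1 ⇒ 16;  out=∅∪out(16)=∅
  fail(11) 'aba': from fail(2)=4 chase 'a': 4 ⇒ 5;  out=∅∪out(5)=∅
  fail(15) 'bcc': from fail(14)=20 chase 'c': 20→0 ⇒ 20;  out={4}∪out(20)={4}
  fail(17) 'acb': from fail(16)=20 chase 'b': 20 ⇒ 21;  out={5}∪out(21)={5,7}
  fail(18) 'abc': from fail(2)=4 chase 'c': 4 ⇒ 14;  out=∅∪out(14)=∅
  fail(7) 'baca': from fail(6)=16 chase 'a': 16→20→0 ⇒ 1;  out=∅∪out(1)=∅
  fail(12) 'abac': from fail(11)=5 chase 'c': 5 ⇒ 6;  out=∅∪out(6)=∅
  fail(19) 'abca': from fail(18)=14 chase 'a': 14→20→0 ⇒ 1;  out={6}∪out(1)={6}
  fail(8) 'bacac': from fail(7)=1 chase 'c': 1 ⇒ 16;  out=∅∪out(16)=∅
  fail(13) 'abacc': from fail(12)=6 chase 'c': 6→16→20→0 ⇒ 20;  out={3}∪out(20)={3}
  fail(9) 'bacacb': from fail(8)=16 chase 'b': 16 ⇒ 17;  out={1}∪out(17)={1,5,7}

Scan:
pos 0 'c': at 20
pos 1 'b': at 21  emit P7@[0:1]
pos 2 'a': at 5 (fail-walked)
pos 3 'c': at 6
pos 4 'b': at 17 (fail-walked)  emit P5@[2:4],P7@[3:4]
pos 5 'b': at 10 (fail-walked)  emit P2@[4:5]
pos 6 'a': at 5 (fail-walked)
pos 7 'b': at 2 (fail-walked)
pos 8 'a': at 11
pos 9 'c': at 12
pos 10 'a': at 7 (fail-walked)
pos 11 'c': at 8
pos 12 'b': at 9  emit P1@[7:12],P5@[10:12],P7@[11:12]
pos 13 'b': at 10 (fail-walked)  emit P2@[12:13]
pos 14 'a': at 5 (fail-walked)
pos 15 'c': at 6
pos 16 'b': at 17 (fail-walked)  emit P5@[14:16],P7@[15:16]
pos 17 'a': at 5 (fail-walked)
pos 18 'b': at 2 (fail-walked)
pos 19 'b': at 3  emit P0@[17:19],P2@[18:19]
pos 20 'c': at 14 (fail-walked)
pos 21 'a': at 1 (fail-walked)
pos 22 'a': at 1 (fail-walked)
pos 23 'b': at 2
pos 24 'c': at 18
pos 25 'c': at 15 (fail-walked)  emit P4@[23:25]
pos 26 'a': at 1 (fail-walked)
pos 27 'b': at 2
pos 28 'c': at 18
pos 29 'c': at 15 (fail-walked)  emit P4@[27:29]
pos 30 'b': at 21 (fail-walked)  emit P7@[29:30]
pos 31 'b': at 10 (fail-walked)  emit P2@[30:31]
pos 32 'c': at 14 (fail-walked)
pos 33 'b': at 21 (fail-walked)  emit P7@[32:33]
pos 34 'c': at 14 (fail-walked)
pos 35 'b': at 21 (fail-walked)  emit P7@[34:35]
pos 36 'c': at 14 (fail-walked)
pos 37 'a': at 1 (fail-walked)
pos 38 'a': at 1 (fail-walked)
pos 39 'c': at 16
pos 40 'b': at 17  emit P5@[38:40],P7@[39:40]
pos 41 'a': at 5 (fail-walked)
pos 42 'a': at 1 (fail-walked)
pos 43 'b': at 2
pos 44 'c': at 18
pos 45 'b': at 21 (fail-walked)  emit P7@[44:45]
pos 46 'a': at 5 (fail-walked)
pos 47 'b': at 2 (fail-walked)
pos 48 'a': at 11
pos 49 'c': at 12
pos 50 'c': at 13  emit P3@[46:50]
pos 51 'c': at 20 (fail-walked)
pos 52 'b': at 21  emit P7@[51:52]
pos 53 'a': at 5 (fail-walked)
pos 54 'b': at 2 (fail-walked)
pos 55 'a': at 11
pos 56 'c': at 12
pos 57 'c': at 13  emit P3@[53:57]
pos 58 'a': at 1 (fail-walked)
pos 59 'b': at 2
pos 60 'c': at 18
pos 61 'a': at 19  emit P6@[58:61]
pos 62 'b': at 2 (fail-walked)
pos 63 'a': at 11
pos 64 'b': at 2 (fail-walked)

Matches: [[1,7],[4,5],[4,7],[5,2],[12,1],[12,5],[12,7],[13,2],[16,5],[16,7],[19,0],[19,2],[25,4],[29,4],[30,7],[31,2],[33,7],[35,7],[40,5],[40,7],[45,7],[50,3],[52,7],[57,3],[61,6]]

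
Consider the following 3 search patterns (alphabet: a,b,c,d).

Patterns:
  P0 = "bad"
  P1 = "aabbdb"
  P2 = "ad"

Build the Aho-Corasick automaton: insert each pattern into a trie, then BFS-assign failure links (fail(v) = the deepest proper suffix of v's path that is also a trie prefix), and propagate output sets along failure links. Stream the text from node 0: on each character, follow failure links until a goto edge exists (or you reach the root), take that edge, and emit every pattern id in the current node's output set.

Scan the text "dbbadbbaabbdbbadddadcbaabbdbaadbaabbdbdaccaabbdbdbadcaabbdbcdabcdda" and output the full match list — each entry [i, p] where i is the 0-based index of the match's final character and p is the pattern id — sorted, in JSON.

Build:
Trie (insert patterns):
  n0 'ε': a→4 b→1
  n1 'b': a→2
  n2 'ba': d→3
  n3 'bad': ·  ←P0
  n4 'a': a→5 d→10
  n5 'aa': b→6
  n6 'aab': b→7
  n7 'aabb': d→8
  n8 'aabbd': b→9
  n9 'aabbdb': ·  ←P1
  n10 'ad': ·  ←P2

BFS fail/out derivation:
  n1('b'): parent n0 fail=0; on 'b' 0 → fail=0;  out ∅∪∅=∅
  n4('a'): parent n0 fail=0; on 'a' 0 → fail=0;  out ∅∪∅=∅
  n2('ba'): parent n1 fail=0; on 'a' 0 → fail=4;  out ∅∪∅=∅
  n5('aa'): parent n4 fail=0; on 'a' 0 → fail=4;  out ∅∪∅=∅
  n10('ad'): parent n4 fail=0; on 'd' 0 → fail=0;  out {2}∪∅={2}
  n3('bad'): parent n2 fail=4; on 'd' 4 → fail=10;  out {0}∪{2}={0,2}
  n6('aab'): parent n5 fail=4; on 'b' 4→0 → fail=1;  out ∅∪∅=∅
  n7('aabb'): parent n6 fail=1; on 'b' 1→0 → fail=1;  out ∅∪∅=∅
  n8('aabbd'): parent n7 fail=1; on 'd' 1→0 → fail=0;  out ∅∪∅=∅
  n9('aabbdb'): parent n8 fail=0; on 'b' 0 → fail=1;  out {1}∪∅={1}

Run:
[0] read 'd'  n0⇒n0
[1] read 'b'  n0⇒n1
[2] read 'b'  n1⇒n1 (fail-walked)
[3] read 'a'  n1⇒n2
[4] read 'd'  n2⇒n3  ** P0@[2:4],P2@[3:4]
[5] read 'b'  n3⇒n1 (fail-walked)
[6] read 'b'  n1⇒n1 (fail-walked)
[7] read 'a'  n1⇒n2
[8] read 'a'  n2⇒n5 (fail-walked)
[9] read 'b'  n5⇒n6
[10] read 'b'  n6⇒n7
[11] read 'd'  n7⇒n8
[12] read 'b'  n8⇒n9  ** P1@[7:12]
[13] read 'b'  n9⇒n1 (fail-walked)
[14] read 'a'  n1⇒n2
[15] read 'd'  n2⇒n3  ** P0@[13:15],P2@[14:15]
[16] read 'd'  n3⇒n0 (fail-walked)
[17] read 'd'  n0⇒n0
[18] read 'a'  n0⇒n4
[19] read 'd'  n4⇒n10  ** P2@[18:19]
[20] read 'c'  n10⇒n0 (fail-walked)
[21] read 'b'  n0⇒n1
[22] read 'a'  n1⇒n2
[23] read 'a'  n2⇒n5 (fail-walked)
[24] read 'b'  n5⇒n6
[25] read 'b'  n6⇒n7
[26] read 'd'  n7⇒n8
[27] read 'b'  n8⇒n9  ** P1@[22:27]
[28] read 'a'  n9⇒n2 (fail-walked)
[29] read 'a'  n2⇒n5 (fail-walked)
[30] read 'd'  n5⇒n10 (fail-walked)  ** P2@[29:30]
[31] read 'b'  n10⇒n1 (fail-walked)
[32] read 'a'  n1⇒n2
[33] read 'a'  n2⇒n5 (fail-walked)
[34] read 'b'  n5⇒n6
[35] read 'b'  n6⇒n7
[36] read 'd'  n7⇒n8
[37] read 'b'  n8⇒n9  ** P1@[32:37]
[38] read 'd'  n9⇒n0 (fail-walked)
[39] read 'a'  n0⇒n4
[40] read 'c'  n4⇒n0 (fail-walked)
[41] read 'c'  n0⇒n0
[42] read 'a'  n0⇒n4
[43] read 'a'  n4⇒n5
[44] read 'b'  n5⇒n6
[45] read 'b'  n6⇒n7
[46] read 'd'  n7⇒n8
[47] read 'b'  n8⇒n9  ** P1@[42:47]
[48] read 'd'  n9⇒n0 (fail-walked)
[49] read 'b'  n0⇒n1
[50] read 'a'  n1⇒n2
[51] read 'd'  n2⇒n3  ** P0@[49:51],P2@[50:51]
[52] read 'c'  n3⇒n0 (fail-walked)
[53] read 'a'  n0⇒n4
[54] read 'a'  n4⇒n5
[55] read 'b'  n5⇒n6
[56] read 'b'  n6⇒n7
[57] read 'd'  n7⇒n8
[58] read 'b'  n8⇒n9  ** P1@[53:58]
[59] read 'c'  n9⇒n0 (fail-walked)
[60] read 'd'  n0⇒n0
[61] read 'a'  n0⇒n4
[62] read 'b'  n4⇒n1 (fail-walked)
[63] read 'c'  n1⇒n0 (fail-walked)
[64] read 'd'  n0⇒n0
[65] read 'd'  n0⇒n0
[66] read 'a'  n0⇒n4

All matches (sorted): [[4,0],[4,2],[12,1],[15,0],[15,2],[19,2],[27,1],[30,2],[37,1],[47,1],[51,0],[51,2],[58,1]]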